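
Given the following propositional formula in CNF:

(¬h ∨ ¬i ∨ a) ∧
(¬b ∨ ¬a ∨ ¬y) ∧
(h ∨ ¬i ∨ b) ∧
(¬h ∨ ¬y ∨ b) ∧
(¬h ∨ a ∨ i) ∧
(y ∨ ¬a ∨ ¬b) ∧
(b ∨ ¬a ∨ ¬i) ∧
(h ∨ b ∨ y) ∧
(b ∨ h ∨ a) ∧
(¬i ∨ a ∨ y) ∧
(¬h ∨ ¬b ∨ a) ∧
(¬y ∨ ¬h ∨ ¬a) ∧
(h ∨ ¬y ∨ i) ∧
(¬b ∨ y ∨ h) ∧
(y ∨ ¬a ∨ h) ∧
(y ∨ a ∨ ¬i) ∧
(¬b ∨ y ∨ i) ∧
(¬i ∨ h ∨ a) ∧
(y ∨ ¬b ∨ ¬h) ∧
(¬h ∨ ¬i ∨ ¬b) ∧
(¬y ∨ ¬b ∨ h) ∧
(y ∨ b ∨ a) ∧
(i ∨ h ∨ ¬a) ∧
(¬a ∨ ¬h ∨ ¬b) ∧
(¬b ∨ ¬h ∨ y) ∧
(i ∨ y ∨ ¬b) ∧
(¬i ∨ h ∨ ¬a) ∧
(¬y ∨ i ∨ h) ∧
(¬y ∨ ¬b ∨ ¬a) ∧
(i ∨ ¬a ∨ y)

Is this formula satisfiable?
No

No, the formula is not satisfiable.

No assignment of truth values to the variables can make all 30 clauses true simultaneously.

The formula is UNSAT (unsatisfiable).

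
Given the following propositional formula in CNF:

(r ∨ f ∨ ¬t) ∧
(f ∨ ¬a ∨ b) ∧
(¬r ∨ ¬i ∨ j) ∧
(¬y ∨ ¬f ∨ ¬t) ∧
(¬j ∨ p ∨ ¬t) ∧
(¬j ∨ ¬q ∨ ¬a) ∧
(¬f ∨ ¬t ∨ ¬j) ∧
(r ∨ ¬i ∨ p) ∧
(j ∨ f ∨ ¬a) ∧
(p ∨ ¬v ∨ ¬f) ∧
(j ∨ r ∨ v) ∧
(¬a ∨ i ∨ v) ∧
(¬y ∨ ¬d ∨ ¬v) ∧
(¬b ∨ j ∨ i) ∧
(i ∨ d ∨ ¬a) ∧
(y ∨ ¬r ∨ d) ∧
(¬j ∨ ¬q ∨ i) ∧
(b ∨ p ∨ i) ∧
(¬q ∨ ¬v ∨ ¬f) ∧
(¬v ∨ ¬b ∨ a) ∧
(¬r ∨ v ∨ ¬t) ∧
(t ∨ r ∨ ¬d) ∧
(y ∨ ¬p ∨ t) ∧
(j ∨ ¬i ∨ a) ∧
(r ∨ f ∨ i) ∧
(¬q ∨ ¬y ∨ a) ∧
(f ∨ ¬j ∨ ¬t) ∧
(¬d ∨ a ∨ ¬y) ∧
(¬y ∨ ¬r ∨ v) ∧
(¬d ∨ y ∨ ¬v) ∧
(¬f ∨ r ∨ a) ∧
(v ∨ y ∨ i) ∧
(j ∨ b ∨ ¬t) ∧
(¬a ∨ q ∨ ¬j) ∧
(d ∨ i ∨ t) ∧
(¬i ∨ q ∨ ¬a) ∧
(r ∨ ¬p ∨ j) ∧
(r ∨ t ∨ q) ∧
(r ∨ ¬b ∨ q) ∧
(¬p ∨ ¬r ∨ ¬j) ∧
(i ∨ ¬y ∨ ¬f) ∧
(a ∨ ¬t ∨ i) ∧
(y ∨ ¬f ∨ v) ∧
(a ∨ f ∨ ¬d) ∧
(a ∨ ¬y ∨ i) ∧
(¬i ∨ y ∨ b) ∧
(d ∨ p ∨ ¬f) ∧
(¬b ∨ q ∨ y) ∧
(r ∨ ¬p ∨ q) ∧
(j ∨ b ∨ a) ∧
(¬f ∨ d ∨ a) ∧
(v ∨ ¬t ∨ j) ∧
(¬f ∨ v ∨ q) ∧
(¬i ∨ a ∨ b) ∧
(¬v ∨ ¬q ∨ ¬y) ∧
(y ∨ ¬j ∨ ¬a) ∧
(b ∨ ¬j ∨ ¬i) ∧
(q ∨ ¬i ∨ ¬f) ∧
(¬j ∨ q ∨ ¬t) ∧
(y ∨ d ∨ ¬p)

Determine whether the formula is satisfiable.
No

No, the formula is not satisfiable.

No assignment of truth values to the variables can make all 60 clauses true simultaneously.

The formula is UNSAT (unsatisfiable).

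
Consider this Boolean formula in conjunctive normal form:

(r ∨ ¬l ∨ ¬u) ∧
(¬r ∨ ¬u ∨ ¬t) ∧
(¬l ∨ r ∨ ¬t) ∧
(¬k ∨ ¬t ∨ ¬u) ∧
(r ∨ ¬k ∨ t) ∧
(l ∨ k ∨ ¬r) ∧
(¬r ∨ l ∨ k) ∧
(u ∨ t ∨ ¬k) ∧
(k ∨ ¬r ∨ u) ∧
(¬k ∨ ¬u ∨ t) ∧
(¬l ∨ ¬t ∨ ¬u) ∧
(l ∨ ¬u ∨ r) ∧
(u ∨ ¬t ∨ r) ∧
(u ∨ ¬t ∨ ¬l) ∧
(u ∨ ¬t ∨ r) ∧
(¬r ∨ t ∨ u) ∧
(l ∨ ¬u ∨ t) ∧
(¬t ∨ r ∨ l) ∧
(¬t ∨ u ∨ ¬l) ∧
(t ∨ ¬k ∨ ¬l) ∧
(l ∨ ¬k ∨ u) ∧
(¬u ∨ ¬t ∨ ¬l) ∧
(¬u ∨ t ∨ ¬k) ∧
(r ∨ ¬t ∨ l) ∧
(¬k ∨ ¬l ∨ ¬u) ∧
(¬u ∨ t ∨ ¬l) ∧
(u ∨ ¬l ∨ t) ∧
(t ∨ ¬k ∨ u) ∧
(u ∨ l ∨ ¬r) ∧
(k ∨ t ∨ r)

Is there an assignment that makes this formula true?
No

No, the formula is not satisfiable.

No assignment of truth values to the variables can make all 30 clauses true simultaneously.

The formula is UNSAT (unsatisfiable).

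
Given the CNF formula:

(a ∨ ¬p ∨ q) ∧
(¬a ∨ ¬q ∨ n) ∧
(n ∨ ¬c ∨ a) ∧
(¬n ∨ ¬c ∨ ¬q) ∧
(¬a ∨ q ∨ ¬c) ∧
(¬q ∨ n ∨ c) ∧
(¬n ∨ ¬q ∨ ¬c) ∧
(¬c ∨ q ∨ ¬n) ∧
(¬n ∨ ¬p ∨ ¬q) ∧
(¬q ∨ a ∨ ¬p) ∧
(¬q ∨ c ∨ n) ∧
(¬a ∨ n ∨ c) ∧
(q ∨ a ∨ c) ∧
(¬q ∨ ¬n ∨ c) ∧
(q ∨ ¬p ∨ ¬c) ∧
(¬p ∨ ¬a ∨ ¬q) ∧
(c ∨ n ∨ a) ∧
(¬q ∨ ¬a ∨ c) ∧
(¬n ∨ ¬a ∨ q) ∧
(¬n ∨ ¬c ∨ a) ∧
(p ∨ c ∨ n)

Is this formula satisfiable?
No

No, the formula is not satisfiable.

No assignment of truth values to the variables can make all 21 clauses true simultaneously.

The formula is UNSAT (unsatisfiable).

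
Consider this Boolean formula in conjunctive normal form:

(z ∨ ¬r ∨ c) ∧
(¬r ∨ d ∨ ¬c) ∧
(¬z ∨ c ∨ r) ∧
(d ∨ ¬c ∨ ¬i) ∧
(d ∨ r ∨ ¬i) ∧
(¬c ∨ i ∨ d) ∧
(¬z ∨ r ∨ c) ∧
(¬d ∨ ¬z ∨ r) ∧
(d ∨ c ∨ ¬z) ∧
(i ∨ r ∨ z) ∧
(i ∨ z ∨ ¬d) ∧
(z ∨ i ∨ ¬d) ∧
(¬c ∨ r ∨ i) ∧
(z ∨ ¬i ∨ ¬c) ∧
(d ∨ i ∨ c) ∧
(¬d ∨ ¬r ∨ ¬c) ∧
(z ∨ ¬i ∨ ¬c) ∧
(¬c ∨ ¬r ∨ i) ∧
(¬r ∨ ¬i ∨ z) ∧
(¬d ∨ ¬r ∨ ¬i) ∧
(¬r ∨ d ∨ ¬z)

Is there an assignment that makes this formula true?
Yes

Yes, the formula is satisfiable.

One satisfying assignment is: z=False, d=True, i=True, c=False, r=False

Verification: With this assignment, all 21 clauses evaluate to true.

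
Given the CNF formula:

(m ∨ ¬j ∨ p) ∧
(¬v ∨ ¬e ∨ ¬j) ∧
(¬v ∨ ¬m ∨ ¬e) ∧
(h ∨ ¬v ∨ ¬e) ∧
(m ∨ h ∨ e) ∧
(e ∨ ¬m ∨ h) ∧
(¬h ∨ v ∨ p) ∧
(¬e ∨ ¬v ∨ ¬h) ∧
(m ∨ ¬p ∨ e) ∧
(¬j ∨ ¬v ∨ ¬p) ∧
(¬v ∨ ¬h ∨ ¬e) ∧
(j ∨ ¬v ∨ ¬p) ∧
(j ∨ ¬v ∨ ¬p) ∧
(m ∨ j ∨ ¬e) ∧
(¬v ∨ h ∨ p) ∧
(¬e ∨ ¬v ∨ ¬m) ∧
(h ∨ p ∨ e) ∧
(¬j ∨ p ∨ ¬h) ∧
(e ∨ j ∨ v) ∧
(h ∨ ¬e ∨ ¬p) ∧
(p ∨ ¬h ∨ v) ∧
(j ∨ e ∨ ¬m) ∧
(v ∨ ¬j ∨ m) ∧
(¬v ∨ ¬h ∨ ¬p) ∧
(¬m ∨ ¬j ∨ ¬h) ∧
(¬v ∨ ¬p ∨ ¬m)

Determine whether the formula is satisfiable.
Yes

Yes, the formula is satisfiable.

One satisfying assignment is: p=False, m=True, v=False, e=True, j=True, h=False

Verification: With this assignment, all 26 clauses evaluate to true.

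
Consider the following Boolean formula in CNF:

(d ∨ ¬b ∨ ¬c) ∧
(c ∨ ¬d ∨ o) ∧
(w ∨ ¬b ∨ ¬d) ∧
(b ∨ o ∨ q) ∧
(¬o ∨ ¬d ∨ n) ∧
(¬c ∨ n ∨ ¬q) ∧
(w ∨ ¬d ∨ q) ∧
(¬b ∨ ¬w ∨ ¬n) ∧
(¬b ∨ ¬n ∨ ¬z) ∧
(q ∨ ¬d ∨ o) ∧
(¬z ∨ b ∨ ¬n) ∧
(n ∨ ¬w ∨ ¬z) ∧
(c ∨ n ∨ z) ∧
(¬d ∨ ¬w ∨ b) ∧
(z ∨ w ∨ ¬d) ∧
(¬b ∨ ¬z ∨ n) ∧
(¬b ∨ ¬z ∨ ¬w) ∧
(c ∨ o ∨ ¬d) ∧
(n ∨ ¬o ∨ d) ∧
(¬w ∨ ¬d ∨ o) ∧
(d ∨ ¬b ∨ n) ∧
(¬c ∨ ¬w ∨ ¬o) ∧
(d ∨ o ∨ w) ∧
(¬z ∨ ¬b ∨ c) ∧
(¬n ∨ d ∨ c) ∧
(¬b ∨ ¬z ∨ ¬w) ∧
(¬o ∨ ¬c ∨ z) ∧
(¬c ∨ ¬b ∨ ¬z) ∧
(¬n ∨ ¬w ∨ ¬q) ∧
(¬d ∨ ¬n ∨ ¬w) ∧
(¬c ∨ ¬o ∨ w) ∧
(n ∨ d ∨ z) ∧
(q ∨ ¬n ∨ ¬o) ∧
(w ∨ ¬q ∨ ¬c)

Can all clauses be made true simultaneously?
No

No, the formula is not satisfiable.

No assignment of truth values to the variables can make all 34 clauses true simultaneously.

The formula is UNSAT (unsatisfiable).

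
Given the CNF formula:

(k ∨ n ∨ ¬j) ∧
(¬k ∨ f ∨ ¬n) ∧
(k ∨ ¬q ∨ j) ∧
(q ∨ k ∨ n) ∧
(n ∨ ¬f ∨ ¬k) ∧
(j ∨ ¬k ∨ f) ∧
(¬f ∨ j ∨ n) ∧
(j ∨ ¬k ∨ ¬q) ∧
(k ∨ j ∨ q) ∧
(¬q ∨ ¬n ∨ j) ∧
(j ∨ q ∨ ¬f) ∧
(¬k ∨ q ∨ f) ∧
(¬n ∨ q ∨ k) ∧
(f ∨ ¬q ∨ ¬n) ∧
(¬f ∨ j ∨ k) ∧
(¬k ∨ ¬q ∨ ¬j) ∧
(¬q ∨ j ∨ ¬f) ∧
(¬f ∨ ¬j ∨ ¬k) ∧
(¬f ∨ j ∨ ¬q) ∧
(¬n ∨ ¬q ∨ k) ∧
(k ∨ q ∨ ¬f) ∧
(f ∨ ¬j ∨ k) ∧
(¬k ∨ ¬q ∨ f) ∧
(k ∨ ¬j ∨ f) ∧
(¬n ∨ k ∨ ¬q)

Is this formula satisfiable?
No

No, the formula is not satisfiable.

No assignment of truth values to the variables can make all 25 clauses true simultaneously.

The formula is UNSAT (unsatisfiable).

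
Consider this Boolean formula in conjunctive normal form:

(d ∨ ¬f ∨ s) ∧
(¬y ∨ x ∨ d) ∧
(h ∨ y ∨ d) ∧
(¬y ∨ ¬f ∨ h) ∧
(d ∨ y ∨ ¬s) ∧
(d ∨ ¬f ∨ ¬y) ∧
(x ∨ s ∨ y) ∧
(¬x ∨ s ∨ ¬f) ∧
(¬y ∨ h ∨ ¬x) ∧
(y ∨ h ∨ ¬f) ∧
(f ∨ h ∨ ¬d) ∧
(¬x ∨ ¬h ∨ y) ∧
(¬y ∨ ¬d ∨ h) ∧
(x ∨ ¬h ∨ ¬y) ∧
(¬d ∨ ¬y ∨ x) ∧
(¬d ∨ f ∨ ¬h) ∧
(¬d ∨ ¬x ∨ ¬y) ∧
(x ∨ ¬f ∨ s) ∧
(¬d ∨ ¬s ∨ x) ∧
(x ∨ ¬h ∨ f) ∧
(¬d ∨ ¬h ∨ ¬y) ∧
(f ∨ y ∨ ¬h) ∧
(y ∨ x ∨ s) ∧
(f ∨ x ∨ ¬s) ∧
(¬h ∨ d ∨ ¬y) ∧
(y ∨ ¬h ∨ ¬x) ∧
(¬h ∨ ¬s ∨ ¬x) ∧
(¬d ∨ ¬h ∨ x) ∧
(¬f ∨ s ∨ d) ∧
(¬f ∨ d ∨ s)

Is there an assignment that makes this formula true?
No

No, the formula is not satisfiable.

No assignment of truth values to the variables can make all 30 clauses true simultaneously.

The formula is UNSAT (unsatisfiable).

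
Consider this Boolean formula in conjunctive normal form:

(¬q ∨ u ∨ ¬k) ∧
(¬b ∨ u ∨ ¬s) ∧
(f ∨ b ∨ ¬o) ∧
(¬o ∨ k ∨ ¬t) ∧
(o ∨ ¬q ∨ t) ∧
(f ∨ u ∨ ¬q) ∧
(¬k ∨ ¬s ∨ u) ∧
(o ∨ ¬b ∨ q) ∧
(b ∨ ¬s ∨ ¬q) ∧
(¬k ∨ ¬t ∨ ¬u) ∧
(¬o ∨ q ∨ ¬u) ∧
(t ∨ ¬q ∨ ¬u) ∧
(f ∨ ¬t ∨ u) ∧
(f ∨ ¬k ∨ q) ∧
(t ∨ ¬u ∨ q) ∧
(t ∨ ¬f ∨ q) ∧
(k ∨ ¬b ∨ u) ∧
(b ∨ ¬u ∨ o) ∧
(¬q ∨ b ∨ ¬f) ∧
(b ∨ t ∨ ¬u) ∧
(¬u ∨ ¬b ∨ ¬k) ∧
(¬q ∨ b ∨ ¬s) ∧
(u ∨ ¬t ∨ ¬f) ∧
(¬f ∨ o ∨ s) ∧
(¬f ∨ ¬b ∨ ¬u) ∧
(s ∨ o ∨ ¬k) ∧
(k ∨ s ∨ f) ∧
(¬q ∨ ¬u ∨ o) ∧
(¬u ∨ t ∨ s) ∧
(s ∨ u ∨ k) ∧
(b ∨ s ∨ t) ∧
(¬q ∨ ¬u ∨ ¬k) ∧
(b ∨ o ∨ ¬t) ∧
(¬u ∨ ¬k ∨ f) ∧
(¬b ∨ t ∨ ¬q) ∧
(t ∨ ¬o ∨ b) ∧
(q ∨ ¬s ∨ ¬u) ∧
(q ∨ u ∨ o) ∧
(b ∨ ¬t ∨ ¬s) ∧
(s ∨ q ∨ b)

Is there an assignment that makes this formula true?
No

No, the formula is not satisfiable.

No assignment of truth values to the variables can make all 40 clauses true simultaneously.

The formula is UNSAT (unsatisfiable).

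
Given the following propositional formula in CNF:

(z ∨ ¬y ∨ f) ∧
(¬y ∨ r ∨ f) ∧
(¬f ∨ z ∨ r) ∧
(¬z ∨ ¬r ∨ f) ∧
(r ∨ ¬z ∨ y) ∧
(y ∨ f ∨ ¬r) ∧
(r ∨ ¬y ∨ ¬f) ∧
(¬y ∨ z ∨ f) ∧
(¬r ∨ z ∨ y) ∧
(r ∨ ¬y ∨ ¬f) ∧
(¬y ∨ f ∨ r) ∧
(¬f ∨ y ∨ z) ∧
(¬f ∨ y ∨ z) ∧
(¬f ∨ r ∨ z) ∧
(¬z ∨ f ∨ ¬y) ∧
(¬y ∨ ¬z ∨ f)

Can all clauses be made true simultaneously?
Yes

Yes, the formula is satisfiable.

One satisfying assignment is: z=False, r=False, f=False, y=False

Verification: With this assignment, all 16 clauses evaluate to true.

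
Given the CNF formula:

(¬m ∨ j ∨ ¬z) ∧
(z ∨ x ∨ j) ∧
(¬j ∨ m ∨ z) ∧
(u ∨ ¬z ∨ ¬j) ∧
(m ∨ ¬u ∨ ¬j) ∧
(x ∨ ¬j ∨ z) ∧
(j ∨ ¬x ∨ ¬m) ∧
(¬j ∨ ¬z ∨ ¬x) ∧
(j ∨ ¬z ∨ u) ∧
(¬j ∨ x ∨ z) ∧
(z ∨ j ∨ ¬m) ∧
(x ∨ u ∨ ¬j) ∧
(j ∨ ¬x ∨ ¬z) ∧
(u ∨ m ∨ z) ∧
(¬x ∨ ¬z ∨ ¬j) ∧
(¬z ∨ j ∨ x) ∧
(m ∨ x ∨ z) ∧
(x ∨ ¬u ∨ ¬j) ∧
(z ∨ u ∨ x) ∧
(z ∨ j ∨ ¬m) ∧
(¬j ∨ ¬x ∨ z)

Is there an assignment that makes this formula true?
Yes

Yes, the formula is satisfiable.

One satisfying assignment is: x=True, z=False, j=False, m=False, u=True

Verification: With this assignment, all 21 clauses evaluate to true.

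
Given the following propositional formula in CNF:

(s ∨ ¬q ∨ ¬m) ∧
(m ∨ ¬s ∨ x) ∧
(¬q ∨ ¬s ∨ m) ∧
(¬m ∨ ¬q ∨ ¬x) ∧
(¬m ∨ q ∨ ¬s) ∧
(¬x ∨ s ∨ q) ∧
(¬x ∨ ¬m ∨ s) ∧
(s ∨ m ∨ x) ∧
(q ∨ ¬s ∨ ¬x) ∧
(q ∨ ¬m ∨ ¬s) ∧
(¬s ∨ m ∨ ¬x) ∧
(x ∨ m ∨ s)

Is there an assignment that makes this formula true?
Yes

Yes, the formula is satisfiable.

One satisfying assignment is: q=False, s=False, m=True, x=False

Verification: With this assignment, all 12 clauses evaluate to true.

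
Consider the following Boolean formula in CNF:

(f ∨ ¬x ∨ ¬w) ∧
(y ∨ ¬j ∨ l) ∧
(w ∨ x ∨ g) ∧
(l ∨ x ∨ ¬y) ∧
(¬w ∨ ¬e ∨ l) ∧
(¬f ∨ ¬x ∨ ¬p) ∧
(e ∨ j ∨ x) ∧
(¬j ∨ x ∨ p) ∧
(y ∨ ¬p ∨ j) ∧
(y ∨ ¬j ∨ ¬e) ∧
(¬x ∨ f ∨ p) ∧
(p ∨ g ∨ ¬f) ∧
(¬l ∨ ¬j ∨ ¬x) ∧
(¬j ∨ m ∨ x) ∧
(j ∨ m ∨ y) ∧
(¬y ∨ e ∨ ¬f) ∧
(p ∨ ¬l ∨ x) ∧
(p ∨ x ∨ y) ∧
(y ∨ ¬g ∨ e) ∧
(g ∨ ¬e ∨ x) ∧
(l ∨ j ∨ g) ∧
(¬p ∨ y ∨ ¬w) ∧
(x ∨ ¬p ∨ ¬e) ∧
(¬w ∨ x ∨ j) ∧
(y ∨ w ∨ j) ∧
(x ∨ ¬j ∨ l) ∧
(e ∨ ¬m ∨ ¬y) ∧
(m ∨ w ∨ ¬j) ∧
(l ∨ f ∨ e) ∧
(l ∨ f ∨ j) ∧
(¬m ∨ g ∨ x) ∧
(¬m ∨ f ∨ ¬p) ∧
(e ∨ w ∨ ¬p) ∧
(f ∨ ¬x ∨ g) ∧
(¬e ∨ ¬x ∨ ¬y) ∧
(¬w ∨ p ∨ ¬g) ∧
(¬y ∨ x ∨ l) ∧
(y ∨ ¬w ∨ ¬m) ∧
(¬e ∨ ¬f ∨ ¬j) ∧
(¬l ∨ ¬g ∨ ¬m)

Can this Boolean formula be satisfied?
No

No, the formula is not satisfiable.

No assignment of truth values to the variables can make all 40 clauses true simultaneously.

The formula is UNSAT (unsatisfiable).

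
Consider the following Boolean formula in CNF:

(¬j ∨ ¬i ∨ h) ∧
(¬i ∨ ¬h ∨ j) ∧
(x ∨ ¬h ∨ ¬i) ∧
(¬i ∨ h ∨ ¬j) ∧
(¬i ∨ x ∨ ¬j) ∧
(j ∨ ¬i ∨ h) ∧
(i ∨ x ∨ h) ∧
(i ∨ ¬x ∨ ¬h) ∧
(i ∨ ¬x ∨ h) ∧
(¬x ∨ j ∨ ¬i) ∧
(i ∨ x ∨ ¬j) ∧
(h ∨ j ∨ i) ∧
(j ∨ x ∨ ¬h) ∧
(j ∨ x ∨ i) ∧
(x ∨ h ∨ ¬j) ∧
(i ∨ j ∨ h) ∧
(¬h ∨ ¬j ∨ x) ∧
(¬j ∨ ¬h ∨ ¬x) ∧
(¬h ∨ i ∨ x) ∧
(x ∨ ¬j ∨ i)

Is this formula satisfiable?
No

No, the formula is not satisfiable.

No assignment of truth values to the variables can make all 20 clauses true simultaneously.

The formula is UNSAT (unsatisfiable).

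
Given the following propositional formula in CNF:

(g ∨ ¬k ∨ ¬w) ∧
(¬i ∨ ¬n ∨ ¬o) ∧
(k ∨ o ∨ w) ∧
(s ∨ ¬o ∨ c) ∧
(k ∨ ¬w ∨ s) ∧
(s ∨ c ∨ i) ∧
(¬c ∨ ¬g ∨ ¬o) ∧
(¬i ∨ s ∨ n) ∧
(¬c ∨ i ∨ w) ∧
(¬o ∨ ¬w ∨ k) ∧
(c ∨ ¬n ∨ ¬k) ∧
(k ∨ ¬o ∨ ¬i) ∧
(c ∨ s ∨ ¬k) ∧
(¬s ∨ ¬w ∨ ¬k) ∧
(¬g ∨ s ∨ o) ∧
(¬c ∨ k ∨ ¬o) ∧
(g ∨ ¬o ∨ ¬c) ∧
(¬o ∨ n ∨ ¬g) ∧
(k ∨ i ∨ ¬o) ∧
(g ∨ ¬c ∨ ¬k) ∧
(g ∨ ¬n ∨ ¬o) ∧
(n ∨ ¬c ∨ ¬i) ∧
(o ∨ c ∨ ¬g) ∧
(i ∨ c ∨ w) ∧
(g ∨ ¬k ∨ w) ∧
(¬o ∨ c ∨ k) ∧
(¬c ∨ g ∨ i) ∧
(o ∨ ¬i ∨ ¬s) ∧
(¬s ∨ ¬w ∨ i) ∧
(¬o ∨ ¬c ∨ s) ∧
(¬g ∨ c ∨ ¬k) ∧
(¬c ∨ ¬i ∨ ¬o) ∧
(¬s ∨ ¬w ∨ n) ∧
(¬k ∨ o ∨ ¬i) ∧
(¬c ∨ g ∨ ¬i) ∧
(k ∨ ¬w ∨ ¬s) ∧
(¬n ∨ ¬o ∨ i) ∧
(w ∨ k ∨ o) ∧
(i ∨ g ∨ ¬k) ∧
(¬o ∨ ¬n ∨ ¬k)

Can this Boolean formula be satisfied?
No

No, the formula is not satisfiable.

No assignment of truth values to the variables can make all 40 clauses true simultaneously.

The formula is UNSAT (unsatisfiable).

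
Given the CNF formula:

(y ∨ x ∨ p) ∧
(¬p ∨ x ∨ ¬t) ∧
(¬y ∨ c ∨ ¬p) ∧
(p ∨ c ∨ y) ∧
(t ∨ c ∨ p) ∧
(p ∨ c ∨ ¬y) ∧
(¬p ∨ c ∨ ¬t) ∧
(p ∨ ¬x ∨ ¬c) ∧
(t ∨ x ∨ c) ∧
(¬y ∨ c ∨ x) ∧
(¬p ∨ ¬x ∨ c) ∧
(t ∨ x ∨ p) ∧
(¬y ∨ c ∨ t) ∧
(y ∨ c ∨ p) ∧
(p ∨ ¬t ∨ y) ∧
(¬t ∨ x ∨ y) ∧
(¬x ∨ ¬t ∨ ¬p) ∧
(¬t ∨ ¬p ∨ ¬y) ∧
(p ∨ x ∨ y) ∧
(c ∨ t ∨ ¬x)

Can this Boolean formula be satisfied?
Yes

Yes, the formula is satisfiable.

One satisfying assignment is: p=True, t=False, y=False, c=True, x=False

Verification: With this assignment, all 20 clauses evaluate to true.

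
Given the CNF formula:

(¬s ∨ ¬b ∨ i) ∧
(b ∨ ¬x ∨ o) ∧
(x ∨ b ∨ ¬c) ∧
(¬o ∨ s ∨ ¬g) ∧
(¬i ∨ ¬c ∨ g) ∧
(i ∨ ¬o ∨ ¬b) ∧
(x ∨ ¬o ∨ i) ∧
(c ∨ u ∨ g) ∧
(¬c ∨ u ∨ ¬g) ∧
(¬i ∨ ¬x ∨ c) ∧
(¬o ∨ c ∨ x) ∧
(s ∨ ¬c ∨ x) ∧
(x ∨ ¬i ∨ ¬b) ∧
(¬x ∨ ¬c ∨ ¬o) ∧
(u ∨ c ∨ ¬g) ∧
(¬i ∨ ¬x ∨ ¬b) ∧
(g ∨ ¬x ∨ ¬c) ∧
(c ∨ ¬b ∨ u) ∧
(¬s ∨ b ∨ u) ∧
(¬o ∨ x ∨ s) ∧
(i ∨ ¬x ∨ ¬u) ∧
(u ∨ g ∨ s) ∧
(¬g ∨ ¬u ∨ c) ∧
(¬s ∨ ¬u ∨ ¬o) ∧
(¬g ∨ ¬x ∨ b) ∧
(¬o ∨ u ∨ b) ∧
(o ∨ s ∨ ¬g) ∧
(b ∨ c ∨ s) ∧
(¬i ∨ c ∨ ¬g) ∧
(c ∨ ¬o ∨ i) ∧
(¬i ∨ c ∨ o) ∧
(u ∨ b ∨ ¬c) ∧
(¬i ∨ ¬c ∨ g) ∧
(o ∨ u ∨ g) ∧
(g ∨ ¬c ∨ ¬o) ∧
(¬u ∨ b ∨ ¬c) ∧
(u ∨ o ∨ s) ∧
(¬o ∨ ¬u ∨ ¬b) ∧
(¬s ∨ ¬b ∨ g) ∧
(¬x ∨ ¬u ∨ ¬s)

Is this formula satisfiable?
Yes

Yes, the formula is satisfiable.

One satisfying assignment is: g=False, s=False, u=True, b=True, c=False, o=False, i=False, x=False

Verification: With this assignment, all 40 clauses evaluate to true.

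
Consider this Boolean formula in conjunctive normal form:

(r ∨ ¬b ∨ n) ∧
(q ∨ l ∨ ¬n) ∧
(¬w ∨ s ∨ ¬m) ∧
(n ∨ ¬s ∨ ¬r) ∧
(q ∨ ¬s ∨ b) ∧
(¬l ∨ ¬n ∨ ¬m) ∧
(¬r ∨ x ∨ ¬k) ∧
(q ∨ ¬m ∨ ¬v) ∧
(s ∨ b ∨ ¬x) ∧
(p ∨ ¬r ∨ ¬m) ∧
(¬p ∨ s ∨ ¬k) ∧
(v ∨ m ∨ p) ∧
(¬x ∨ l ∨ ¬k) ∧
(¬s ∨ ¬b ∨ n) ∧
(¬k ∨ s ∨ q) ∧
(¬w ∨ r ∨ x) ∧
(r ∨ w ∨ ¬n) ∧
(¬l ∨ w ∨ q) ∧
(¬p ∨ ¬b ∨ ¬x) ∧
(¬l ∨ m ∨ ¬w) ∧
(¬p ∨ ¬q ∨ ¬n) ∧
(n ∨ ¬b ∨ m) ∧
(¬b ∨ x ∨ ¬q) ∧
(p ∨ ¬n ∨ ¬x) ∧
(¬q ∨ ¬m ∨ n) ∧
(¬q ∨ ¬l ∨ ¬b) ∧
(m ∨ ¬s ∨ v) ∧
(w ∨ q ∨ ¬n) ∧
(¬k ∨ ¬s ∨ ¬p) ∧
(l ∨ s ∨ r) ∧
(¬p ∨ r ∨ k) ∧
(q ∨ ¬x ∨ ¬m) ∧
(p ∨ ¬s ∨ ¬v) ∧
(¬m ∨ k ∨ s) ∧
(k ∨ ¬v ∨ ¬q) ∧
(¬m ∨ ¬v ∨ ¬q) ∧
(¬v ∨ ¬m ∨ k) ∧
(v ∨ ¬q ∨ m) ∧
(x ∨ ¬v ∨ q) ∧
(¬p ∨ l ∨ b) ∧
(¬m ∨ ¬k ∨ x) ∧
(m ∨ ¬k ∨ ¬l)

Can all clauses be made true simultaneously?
No

No, the formula is not satisfiable.

No assignment of truth values to the variables can make all 42 clauses true simultaneously.

The formula is UNSAT (unsatisfiable).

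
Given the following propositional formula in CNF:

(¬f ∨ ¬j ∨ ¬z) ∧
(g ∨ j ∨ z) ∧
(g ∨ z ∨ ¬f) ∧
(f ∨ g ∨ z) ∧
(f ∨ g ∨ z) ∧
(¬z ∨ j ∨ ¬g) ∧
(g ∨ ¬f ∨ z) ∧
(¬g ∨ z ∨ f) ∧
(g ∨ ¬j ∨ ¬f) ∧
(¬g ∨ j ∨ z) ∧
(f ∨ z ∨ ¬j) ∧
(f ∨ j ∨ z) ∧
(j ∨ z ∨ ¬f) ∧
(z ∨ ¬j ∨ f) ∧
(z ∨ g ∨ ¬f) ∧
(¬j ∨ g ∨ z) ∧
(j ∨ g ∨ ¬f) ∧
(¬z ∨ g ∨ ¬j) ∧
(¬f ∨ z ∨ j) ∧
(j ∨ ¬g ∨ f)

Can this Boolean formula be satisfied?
Yes

Yes, the formula is satisfiable.

One satisfying assignment is: g=False, f=False, j=False, z=True

Verification: With this assignment, all 20 clauses evaluate to true.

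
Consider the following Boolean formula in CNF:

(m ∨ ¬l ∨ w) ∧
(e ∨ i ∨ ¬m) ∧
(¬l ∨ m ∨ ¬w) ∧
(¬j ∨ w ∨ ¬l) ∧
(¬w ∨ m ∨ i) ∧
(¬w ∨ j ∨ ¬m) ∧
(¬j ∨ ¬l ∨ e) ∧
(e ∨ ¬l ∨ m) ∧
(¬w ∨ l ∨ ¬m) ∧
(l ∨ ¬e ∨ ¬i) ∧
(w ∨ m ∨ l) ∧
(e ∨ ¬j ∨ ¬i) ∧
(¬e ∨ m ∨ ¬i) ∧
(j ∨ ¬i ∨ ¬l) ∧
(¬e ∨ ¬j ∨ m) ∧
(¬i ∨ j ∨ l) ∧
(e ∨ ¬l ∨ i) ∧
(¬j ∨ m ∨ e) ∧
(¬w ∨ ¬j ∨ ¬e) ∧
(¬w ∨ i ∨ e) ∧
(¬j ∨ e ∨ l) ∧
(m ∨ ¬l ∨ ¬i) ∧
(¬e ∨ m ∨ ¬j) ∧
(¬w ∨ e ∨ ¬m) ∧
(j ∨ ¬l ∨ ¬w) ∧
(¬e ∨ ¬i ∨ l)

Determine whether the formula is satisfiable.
Yes

Yes, the formula is satisfiable.

One satisfying assignment is: m=True, j=True, e=True, w=False, l=False, i=False

Verification: With this assignment, all 26 clauses evaluate to true.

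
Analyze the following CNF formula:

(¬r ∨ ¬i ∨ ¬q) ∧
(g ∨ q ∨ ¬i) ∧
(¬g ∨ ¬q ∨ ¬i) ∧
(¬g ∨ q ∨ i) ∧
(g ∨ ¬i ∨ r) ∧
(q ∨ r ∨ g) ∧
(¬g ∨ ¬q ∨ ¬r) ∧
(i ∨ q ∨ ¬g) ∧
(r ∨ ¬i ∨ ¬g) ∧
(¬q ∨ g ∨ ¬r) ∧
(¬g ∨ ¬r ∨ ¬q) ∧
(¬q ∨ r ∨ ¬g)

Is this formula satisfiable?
Yes

Yes, the formula is satisfiable.

One satisfying assignment is: r=True, q=False, g=False, i=False

Verification: With this assignment, all 12 clauses evaluate to true.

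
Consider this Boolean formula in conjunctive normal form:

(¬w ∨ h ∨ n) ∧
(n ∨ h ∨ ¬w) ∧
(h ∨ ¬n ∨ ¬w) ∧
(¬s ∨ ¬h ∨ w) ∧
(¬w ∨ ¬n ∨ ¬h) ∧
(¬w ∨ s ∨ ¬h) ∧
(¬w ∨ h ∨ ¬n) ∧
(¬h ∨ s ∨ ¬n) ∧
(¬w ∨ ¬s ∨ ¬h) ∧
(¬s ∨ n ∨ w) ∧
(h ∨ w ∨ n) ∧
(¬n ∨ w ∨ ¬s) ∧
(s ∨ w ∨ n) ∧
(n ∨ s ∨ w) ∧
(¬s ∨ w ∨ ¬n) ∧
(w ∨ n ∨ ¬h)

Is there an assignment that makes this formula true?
Yes

Yes, the formula is satisfiable.

One satisfying assignment is: s=False, h=False, w=False, n=True

Verification: With this assignment, all 16 clauses evaluate to true.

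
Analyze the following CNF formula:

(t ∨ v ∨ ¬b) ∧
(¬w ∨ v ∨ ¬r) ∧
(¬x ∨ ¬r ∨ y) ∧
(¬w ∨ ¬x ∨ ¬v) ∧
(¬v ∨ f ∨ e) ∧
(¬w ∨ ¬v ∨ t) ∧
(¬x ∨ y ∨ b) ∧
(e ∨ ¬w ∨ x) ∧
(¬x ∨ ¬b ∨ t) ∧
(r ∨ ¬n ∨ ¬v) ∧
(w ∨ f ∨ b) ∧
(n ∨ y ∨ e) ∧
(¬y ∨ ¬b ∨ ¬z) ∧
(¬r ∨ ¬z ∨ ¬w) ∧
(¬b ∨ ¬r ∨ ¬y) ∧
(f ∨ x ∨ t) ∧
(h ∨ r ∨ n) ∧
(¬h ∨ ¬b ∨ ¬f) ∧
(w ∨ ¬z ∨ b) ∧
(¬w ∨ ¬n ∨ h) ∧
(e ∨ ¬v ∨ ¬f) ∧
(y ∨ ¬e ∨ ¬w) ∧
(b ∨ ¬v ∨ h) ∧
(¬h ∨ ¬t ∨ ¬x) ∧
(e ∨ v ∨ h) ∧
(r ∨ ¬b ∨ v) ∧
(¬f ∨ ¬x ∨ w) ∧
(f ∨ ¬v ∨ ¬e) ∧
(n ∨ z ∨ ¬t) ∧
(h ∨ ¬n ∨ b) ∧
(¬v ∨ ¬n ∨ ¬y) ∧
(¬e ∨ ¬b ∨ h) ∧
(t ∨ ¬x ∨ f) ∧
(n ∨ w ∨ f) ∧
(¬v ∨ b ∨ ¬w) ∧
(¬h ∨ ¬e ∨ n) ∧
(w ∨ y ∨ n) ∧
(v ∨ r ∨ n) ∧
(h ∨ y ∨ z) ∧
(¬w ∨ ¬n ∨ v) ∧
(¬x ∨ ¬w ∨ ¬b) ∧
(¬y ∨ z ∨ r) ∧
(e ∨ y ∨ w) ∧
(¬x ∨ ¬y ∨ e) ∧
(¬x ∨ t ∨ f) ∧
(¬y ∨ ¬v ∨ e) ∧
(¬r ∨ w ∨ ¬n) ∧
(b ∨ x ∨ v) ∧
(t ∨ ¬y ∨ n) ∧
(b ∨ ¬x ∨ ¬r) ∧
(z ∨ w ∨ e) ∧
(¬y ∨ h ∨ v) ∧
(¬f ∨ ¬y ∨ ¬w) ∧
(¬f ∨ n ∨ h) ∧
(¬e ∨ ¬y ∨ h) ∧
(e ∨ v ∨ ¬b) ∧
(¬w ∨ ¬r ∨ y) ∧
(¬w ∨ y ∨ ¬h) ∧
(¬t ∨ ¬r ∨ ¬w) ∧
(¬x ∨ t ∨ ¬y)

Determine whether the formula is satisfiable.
No

No, the formula is not satisfiable.

No assignment of truth values to the variables can make all 60 clauses true simultaneously.

The formula is UNSAT (unsatisfiable).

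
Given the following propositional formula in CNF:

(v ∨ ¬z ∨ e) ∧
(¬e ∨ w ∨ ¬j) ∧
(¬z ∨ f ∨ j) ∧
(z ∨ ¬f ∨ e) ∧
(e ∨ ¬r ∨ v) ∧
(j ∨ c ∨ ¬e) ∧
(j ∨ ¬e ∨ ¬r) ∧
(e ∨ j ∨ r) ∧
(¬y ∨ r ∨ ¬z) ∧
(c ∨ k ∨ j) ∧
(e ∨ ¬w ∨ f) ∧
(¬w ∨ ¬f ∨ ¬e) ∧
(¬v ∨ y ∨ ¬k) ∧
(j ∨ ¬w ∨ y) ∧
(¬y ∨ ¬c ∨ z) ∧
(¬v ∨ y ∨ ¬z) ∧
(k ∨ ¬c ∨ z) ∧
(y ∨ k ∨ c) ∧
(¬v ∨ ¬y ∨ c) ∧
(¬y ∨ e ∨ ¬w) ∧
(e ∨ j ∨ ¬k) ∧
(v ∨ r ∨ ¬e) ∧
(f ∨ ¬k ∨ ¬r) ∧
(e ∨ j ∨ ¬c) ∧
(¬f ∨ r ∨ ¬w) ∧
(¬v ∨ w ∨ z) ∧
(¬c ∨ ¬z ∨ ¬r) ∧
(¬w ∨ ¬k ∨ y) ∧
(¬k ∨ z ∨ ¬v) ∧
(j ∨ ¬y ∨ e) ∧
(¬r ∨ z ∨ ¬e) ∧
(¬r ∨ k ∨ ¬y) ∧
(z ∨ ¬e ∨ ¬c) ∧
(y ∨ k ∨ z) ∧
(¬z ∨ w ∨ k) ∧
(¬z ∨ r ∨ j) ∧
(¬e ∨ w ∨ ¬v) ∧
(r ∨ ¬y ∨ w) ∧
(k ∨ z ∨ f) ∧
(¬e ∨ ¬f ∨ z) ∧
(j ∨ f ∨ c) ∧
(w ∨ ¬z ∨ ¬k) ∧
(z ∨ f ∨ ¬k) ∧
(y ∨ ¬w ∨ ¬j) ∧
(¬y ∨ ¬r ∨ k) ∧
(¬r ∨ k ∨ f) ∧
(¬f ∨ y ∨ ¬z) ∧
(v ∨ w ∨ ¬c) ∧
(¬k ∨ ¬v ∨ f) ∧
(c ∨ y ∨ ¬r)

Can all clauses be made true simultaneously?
No

No, the formula is not satisfiable.

No assignment of truth values to the variables can make all 50 clauses true simultaneously.

The formula is UNSAT (unsatisfiable).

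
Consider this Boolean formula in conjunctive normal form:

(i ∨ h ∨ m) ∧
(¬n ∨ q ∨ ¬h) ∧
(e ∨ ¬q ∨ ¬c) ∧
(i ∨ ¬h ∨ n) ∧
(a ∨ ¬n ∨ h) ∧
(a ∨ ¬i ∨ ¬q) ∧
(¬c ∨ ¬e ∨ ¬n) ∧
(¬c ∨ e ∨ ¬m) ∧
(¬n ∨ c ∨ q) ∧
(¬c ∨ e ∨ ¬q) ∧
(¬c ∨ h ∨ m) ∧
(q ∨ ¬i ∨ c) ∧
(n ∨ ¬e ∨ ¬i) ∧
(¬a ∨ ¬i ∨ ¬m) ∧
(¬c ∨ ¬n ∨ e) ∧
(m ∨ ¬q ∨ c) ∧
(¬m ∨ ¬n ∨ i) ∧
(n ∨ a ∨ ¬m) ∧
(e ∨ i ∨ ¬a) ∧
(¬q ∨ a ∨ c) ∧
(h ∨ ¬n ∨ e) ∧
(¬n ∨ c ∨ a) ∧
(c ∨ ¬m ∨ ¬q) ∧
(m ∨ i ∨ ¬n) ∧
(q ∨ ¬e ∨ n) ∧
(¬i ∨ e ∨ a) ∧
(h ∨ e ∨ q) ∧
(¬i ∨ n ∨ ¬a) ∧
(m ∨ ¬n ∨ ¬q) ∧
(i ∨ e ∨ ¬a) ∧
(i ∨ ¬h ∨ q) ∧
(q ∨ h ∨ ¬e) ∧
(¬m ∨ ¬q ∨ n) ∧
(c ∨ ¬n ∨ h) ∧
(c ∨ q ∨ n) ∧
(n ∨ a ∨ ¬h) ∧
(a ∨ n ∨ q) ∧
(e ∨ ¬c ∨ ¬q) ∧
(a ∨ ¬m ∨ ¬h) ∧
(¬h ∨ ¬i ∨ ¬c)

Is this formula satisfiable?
No

No, the formula is not satisfiable.

No assignment of truth values to the variables can make all 40 clauses true simultaneously.

The formula is UNSAT (unsatisfiable).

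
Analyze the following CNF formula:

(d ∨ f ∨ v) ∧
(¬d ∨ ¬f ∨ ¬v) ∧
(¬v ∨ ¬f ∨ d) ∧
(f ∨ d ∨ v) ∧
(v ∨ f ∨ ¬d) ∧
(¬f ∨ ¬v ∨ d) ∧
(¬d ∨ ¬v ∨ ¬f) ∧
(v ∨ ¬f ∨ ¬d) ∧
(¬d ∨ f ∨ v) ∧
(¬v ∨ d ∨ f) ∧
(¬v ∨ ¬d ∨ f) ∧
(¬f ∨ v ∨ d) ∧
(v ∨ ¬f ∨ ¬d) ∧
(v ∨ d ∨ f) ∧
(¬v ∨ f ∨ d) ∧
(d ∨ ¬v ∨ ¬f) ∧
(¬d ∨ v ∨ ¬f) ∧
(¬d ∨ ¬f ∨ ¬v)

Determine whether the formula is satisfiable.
No

No, the formula is not satisfiable.

No assignment of truth values to the variables can make all 18 clauses true simultaneously.

The formula is UNSAT (unsatisfiable).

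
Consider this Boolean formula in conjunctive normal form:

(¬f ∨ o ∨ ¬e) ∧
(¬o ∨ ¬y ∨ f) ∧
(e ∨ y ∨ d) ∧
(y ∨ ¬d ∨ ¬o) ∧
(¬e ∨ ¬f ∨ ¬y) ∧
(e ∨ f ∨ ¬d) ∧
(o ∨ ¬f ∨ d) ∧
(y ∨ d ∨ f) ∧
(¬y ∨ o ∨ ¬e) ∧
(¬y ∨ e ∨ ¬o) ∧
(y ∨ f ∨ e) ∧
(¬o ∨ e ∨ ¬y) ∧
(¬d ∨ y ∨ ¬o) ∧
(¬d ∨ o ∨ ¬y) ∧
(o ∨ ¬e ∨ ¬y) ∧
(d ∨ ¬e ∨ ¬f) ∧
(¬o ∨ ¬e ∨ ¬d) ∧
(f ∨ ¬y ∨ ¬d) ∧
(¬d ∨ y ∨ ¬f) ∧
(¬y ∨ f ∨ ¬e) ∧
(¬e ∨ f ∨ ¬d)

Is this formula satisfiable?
Yes

Yes, the formula is satisfiable.

One satisfying assignment is: y=True, o=False, d=False, f=False, e=False

Verification: With this assignment, all 21 clauses evaluate to true.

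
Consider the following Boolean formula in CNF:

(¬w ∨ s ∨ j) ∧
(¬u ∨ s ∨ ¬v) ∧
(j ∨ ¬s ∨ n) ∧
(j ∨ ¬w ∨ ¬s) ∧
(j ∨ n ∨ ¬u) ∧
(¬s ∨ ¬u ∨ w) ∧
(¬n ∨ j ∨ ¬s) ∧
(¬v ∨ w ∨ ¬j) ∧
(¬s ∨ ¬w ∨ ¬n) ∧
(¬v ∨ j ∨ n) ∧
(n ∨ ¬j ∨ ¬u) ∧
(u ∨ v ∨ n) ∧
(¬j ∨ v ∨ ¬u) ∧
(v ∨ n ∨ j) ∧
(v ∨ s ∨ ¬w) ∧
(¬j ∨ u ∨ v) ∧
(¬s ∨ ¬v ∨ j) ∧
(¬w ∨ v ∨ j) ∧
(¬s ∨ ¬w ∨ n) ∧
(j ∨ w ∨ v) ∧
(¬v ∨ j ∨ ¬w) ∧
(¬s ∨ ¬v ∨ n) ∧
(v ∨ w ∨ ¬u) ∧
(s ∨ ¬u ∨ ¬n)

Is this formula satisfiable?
Yes

Yes, the formula is satisfiable.

One satisfying assignment is: j=False, v=True, w=False, n=True, s=False, u=False

Verification: With this assignment, all 24 clauses evaluate to true.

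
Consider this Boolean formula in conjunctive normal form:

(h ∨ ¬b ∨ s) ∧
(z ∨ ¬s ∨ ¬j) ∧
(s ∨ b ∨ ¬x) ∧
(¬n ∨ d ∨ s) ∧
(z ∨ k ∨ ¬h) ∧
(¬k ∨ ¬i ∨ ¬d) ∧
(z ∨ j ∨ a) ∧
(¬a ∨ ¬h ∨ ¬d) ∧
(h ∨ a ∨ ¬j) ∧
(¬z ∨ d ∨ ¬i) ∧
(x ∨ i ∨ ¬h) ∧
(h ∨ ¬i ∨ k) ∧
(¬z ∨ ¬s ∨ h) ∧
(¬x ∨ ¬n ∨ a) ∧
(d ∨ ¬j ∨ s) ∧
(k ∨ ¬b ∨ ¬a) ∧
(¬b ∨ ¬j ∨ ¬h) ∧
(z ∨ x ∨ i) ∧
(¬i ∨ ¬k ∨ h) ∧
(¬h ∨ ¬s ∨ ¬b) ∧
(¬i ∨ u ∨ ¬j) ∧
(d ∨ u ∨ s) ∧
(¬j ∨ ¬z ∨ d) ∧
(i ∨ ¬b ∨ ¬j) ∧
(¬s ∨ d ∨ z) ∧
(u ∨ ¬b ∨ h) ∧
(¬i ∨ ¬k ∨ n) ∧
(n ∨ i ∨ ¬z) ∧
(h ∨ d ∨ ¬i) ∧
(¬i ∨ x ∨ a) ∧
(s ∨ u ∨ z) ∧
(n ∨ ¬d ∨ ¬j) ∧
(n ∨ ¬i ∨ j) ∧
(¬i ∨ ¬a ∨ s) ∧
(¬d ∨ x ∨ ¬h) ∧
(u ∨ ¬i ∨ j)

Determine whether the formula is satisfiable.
Yes

Yes, the formula is satisfiable.

One satisfying assignment is: k=False, b=False, x=False, d=True, u=False, a=False, j=False, n=True, i=False, z=True, s=False, h=False

Verification: With this assignment, all 36 clauses evaluate to true.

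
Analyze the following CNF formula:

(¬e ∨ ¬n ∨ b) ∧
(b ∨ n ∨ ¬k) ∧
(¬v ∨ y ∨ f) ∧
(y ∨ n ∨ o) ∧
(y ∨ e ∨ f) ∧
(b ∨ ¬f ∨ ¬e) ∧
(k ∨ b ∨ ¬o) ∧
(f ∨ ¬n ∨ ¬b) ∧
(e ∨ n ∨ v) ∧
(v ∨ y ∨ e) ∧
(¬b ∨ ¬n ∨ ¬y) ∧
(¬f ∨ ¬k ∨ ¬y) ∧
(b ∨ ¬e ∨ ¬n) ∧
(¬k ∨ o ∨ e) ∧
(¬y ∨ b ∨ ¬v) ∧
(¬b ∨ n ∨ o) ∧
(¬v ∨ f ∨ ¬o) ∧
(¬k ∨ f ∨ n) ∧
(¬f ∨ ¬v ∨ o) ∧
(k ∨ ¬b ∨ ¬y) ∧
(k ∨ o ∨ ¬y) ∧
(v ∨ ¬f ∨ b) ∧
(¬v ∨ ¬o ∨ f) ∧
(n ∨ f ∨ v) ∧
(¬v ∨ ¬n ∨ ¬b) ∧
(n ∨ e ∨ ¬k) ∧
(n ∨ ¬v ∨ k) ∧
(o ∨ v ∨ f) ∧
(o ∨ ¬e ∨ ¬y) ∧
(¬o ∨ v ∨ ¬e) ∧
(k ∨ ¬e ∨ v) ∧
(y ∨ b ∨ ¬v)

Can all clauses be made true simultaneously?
Yes

Yes, the formula is satisfiable.

One satisfying assignment is: b=True, e=True, f=True, y=False, o=False, n=True, v=False, k=True

Verification: With this assignment, all 32 clauses evaluate to true.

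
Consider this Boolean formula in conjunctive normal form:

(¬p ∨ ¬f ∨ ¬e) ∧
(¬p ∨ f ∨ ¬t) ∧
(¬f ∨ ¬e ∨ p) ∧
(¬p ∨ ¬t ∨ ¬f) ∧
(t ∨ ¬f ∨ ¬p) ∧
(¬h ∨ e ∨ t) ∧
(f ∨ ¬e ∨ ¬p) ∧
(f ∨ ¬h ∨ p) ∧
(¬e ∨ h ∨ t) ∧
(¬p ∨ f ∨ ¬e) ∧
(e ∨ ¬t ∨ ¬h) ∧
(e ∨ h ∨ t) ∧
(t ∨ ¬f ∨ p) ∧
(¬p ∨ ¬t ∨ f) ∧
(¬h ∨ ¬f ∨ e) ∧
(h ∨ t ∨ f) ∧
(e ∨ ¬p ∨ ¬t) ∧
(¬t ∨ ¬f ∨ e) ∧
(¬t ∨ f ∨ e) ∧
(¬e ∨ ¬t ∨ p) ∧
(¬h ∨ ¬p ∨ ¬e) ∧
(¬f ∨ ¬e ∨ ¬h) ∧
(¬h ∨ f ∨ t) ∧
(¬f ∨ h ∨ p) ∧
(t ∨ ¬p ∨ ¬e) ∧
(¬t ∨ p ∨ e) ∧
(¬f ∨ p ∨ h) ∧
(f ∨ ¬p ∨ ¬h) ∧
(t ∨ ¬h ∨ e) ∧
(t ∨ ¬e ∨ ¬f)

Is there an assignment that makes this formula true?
No

No, the formula is not satisfiable.

No assignment of truth values to the variables can make all 30 clauses true simultaneously.

The formula is UNSAT (unsatisfiable).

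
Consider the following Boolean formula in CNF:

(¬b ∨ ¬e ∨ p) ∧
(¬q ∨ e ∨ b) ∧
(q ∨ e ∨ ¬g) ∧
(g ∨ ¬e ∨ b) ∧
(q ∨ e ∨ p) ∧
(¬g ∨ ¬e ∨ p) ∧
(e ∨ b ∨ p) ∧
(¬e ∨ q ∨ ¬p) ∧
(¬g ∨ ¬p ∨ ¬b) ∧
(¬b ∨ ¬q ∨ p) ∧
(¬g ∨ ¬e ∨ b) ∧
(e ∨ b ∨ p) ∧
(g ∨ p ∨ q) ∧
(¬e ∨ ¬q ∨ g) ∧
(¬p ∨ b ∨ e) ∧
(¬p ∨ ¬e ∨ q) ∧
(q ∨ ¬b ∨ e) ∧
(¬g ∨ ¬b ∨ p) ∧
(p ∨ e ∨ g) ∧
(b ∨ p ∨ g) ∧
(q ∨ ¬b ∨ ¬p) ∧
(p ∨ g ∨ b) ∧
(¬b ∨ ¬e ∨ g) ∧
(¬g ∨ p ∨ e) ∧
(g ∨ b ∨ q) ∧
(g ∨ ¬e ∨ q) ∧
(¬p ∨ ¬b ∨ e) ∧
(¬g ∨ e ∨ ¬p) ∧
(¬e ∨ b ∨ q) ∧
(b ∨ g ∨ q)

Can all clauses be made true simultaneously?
No

No, the formula is not satisfiable.

No assignment of truth values to the variables can make all 30 clauses true simultaneously.

The formula is UNSAT (unsatisfiable).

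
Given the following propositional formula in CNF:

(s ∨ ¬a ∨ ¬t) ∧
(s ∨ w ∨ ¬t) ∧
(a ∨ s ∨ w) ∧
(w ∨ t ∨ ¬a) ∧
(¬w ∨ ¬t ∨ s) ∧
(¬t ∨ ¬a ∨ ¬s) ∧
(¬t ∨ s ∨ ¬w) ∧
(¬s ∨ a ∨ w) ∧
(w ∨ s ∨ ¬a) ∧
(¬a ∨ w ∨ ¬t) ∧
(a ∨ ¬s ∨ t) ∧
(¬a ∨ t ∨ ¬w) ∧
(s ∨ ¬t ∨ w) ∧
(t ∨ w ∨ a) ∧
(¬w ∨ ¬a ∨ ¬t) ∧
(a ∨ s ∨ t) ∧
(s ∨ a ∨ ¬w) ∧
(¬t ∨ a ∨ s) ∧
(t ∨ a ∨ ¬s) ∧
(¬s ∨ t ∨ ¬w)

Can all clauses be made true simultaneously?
Yes

Yes, the formula is satisfiable.

One satisfying assignment is: s=True, a=False, t=True, w=True

Verification: With this assignment, all 20 clauses evaluate to true.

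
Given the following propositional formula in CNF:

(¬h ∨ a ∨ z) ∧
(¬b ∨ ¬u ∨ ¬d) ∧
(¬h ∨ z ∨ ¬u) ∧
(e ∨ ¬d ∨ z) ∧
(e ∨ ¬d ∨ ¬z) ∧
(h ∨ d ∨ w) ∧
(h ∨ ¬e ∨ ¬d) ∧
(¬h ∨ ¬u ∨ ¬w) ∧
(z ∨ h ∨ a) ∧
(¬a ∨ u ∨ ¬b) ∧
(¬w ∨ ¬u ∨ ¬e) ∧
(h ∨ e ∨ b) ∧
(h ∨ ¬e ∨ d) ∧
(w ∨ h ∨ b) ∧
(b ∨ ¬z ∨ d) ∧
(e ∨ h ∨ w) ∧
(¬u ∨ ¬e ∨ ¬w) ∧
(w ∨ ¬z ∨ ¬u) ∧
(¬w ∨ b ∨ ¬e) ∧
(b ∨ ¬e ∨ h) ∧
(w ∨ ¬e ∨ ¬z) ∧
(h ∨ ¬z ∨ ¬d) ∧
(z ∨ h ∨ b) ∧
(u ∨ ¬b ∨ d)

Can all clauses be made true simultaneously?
Yes

Yes, the formula is satisfiable.

One satisfying assignment is: a=True, h=True, w=False, u=False, e=False, d=False, b=False, z=False

Verification: With this assignment, all 24 clauses evaluate to true.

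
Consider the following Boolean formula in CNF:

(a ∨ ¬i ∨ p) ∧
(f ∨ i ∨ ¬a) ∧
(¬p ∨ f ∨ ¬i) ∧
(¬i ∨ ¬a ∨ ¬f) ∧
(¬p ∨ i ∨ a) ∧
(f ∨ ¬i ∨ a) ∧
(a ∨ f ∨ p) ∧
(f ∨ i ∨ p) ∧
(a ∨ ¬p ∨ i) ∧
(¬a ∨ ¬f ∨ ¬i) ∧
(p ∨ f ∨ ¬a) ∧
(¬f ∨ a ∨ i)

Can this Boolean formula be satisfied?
Yes

Yes, the formula is satisfiable.

One satisfying assignment is: p=True, f=True, i=True, a=False

Verification: With this assignment, all 12 clauses evaluate to true.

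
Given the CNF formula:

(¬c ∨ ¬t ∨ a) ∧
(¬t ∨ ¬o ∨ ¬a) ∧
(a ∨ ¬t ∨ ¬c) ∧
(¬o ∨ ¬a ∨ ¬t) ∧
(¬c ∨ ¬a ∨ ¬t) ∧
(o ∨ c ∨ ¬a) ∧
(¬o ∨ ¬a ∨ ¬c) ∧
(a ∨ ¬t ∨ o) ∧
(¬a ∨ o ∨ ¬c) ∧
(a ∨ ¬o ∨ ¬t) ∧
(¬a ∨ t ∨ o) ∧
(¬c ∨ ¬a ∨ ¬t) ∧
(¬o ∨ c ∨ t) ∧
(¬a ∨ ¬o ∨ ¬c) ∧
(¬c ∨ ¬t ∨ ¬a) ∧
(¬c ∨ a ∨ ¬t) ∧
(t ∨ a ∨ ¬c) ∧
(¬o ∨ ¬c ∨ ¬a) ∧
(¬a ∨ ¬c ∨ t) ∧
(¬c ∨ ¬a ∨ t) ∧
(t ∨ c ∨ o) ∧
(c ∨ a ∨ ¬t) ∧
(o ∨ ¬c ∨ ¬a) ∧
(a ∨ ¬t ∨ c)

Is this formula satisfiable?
No

No, the formula is not satisfiable.

No assignment of truth values to the variables can make all 24 clauses true simultaneously.

The formula is UNSAT (unsatisfiable).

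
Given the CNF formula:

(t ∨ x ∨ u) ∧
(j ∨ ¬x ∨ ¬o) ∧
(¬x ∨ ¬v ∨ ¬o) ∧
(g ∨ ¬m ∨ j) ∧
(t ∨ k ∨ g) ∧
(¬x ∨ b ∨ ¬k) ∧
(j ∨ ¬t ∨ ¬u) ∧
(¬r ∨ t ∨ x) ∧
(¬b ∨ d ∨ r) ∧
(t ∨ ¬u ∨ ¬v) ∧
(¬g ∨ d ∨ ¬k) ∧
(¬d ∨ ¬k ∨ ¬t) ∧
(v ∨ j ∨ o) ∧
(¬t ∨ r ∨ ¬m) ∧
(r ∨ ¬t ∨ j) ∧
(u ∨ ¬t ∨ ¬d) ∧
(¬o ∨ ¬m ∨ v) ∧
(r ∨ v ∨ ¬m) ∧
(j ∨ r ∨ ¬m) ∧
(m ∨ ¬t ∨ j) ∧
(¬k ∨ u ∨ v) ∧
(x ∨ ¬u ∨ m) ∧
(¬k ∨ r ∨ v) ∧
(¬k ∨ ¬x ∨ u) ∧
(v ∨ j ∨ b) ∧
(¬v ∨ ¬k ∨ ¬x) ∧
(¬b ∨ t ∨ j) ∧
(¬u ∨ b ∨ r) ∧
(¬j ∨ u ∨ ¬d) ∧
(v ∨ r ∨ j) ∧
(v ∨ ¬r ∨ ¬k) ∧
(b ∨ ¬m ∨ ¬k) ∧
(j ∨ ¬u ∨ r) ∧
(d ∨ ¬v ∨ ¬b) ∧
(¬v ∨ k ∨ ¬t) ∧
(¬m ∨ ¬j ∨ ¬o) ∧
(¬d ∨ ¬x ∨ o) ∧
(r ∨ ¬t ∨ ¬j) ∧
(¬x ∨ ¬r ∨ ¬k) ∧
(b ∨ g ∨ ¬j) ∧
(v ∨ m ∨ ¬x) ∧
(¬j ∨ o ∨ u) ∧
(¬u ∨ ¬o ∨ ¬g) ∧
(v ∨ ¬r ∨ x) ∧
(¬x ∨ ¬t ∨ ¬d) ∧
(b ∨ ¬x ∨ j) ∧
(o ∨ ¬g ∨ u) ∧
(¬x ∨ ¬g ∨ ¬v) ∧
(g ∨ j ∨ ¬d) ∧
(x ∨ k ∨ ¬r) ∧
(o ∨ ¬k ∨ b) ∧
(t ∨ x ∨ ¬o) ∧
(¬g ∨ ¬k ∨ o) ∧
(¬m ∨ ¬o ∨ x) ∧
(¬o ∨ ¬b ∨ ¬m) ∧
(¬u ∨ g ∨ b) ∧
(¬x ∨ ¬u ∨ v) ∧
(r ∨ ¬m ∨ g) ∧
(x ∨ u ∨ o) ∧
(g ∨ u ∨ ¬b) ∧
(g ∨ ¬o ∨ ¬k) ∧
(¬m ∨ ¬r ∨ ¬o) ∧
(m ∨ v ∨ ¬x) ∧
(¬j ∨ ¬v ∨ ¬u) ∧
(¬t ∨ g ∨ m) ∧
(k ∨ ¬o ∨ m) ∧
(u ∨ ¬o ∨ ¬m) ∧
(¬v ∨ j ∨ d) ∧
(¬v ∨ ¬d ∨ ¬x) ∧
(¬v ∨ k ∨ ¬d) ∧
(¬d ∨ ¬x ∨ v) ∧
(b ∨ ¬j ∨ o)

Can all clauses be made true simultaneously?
No

No, the formula is not satisfiable.

No assignment of truth values to the variables can make all 72 clauses true simultaneously.

The formula is UNSAT (unsatisfiable).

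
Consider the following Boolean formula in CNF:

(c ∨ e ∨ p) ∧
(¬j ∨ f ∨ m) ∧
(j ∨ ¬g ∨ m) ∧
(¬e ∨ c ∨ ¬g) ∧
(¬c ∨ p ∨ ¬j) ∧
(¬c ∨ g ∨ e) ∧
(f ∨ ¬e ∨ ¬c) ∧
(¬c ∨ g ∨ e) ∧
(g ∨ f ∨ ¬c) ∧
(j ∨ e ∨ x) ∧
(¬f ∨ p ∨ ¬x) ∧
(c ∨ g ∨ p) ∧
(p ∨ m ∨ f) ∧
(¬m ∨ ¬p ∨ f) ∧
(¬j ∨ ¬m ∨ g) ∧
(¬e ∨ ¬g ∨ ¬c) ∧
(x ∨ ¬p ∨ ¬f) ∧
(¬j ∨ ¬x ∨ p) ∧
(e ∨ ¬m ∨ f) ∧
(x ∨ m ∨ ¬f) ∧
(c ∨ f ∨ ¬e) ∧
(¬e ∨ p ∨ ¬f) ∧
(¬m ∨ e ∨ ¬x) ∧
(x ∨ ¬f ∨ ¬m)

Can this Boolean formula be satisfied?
Yes

Yes, the formula is satisfiable.

One satisfying assignment is: x=True, g=False, c=False, e=False, f=False, j=False, p=True, m=False

Verification: With this assignment, all 24 clauses evaluate to true.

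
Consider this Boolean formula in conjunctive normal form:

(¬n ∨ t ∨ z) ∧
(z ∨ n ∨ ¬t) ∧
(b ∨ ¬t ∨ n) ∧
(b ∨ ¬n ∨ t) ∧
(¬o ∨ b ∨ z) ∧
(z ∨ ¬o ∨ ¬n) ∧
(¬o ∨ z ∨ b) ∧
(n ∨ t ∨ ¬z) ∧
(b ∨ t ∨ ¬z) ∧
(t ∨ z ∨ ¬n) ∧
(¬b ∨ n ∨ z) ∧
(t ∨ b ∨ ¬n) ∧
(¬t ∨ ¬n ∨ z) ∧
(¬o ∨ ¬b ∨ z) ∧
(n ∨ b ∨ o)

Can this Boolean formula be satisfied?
Yes

Yes, the formula is satisfiable.

One satisfying assignment is: b=True, o=False, n=False, t=True, z=True

Verification: With this assignment, all 15 clauses evaluate to true.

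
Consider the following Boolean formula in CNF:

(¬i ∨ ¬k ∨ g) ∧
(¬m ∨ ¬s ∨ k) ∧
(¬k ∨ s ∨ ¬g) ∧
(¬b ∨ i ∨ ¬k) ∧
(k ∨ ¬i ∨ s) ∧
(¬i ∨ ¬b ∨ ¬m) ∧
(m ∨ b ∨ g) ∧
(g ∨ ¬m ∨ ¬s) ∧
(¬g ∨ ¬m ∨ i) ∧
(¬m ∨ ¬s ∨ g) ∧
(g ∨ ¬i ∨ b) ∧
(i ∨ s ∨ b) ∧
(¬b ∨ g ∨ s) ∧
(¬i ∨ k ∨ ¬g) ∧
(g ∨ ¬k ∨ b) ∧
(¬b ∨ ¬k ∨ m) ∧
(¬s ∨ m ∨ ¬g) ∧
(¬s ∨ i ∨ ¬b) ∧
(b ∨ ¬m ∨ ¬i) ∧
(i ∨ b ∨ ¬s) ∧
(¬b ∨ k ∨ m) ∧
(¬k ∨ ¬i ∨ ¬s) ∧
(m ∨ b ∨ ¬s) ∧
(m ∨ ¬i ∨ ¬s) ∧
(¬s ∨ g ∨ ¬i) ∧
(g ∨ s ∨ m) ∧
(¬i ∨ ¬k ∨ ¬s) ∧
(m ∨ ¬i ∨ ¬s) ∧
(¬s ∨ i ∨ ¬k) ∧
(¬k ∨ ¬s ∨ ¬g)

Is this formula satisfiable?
No

No, the formula is not satisfiable.

No assignment of truth values to the variables can make all 30 clauses true simultaneously.

The formula is UNSAT (unsatisfiable).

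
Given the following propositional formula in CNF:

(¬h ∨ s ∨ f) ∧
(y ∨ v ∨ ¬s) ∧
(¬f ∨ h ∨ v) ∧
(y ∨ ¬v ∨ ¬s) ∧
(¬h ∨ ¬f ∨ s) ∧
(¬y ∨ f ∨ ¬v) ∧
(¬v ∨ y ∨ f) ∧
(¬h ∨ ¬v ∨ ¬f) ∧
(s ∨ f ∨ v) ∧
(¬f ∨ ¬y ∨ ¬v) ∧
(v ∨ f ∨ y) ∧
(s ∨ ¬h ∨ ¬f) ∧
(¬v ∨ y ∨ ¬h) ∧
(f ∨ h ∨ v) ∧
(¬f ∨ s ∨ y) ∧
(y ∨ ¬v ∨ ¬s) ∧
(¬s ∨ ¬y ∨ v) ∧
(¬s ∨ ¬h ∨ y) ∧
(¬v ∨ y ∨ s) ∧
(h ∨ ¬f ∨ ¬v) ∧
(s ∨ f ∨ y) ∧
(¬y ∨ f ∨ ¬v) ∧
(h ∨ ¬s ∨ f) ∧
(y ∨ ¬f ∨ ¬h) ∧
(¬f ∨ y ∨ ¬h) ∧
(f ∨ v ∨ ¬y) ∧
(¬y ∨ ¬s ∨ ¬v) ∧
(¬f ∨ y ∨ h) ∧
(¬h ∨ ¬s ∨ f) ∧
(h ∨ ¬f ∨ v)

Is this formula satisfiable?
No

No, the formula is not satisfiable.

No assignment of truth values to the variables can make all 30 clauses true simultaneously.

The formula is UNSAT (unsatisfiable).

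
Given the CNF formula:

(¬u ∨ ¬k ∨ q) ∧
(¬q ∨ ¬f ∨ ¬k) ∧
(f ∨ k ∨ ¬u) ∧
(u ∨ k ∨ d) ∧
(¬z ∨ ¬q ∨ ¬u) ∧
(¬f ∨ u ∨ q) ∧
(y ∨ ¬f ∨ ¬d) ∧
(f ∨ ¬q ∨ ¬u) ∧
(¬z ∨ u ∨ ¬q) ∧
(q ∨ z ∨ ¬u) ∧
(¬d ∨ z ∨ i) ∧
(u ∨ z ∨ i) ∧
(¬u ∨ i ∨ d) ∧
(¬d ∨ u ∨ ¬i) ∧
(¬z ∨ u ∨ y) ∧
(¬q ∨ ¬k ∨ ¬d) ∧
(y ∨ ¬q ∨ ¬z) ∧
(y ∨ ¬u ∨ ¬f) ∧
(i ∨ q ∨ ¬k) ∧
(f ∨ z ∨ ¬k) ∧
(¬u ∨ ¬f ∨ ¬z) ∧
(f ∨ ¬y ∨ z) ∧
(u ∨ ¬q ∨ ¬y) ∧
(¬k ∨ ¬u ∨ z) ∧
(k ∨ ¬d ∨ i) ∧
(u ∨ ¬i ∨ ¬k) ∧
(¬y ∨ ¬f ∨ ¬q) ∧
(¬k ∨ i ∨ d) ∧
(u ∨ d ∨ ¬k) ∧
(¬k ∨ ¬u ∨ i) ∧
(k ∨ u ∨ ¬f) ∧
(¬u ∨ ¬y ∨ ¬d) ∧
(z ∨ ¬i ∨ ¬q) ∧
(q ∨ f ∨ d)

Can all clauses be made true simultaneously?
No

No, the formula is not satisfiable.

No assignment of truth values to the variables can make all 34 clauses true simultaneously.

The formula is UNSAT (unsatisfiable).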